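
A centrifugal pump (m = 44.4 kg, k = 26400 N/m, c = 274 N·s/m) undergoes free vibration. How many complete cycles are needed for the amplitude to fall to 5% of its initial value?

ζ = c/(2√(km)) = 274/(2√(26400 × 44.4)) = 274/2165 = 0.1265.
Logarithmic decrement δ = 2πζ/√(1 − ζ²) = 2π × 0.1265/√(1 − 0.0160) = 0.8015.
x_n/x₀ = e^(−nδ) ≤ 0.05; take ln: n ≥ ln(1/0.05)/δ = 2.996/0.8015 = 3.738.
So 4 complete cycles are required.

4 cycles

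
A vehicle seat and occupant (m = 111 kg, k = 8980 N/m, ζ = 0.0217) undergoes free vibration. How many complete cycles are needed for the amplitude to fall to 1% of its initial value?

Logarithmic decrement δ = 2πζ/√(1 − ζ²) = 2π × 0.02170/√(1 − 0.000471) = 0.1364.
x_n/x₀ = e^(−nδ) ≤ 0.01; take ln: n ≥ ln(1/0.01)/δ = 4.605/0.1364 = 33.77.
So 34 complete cycles are required.

34 cycles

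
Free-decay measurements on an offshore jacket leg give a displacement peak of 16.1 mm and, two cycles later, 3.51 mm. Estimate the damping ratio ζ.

Logarithmic decrement δ = (1/n)·ln(x₀/x_n) = (1/2)·ln(16.1/3.51) = (1/2)·ln(4.587) = 0.7616.
ζ = δ/√(4π² + δ²) = 0.7616/√(39.48 + 0.580) = 0.7616/6.329 = 0.1203.

0.120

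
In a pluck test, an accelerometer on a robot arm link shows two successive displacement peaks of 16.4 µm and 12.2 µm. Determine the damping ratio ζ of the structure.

Logarithmic decrement δ = (1/n)·ln(x₀/x_n) = (1/1)·ln(16.4/12.2) = (1/1)·ln(1.344) = 0.2958.
ζ = δ/√(4π² + δ²) = 0.2958/√(39.48 + 0.0875) = 0.2958/6.290 = 0.04703.

0.0470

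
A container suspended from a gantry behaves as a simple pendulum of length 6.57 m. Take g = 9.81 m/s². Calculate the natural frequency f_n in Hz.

For a simple pendulum ω_n = √(g/L) = √(9.81/6.57) = √1.493 = 1.222 rad/s.
f_n = ω_n/(2π) = 1.222/6.283 = 0.1945 Hz.

0.194 Hz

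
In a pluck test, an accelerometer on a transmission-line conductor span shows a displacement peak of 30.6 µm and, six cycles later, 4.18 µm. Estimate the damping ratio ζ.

Logarithmic decrement δ = (1/n)·ln(x₀/x_n) = (1/6)·ln(30.6/4.18) = (1/6)·ln(7.321) = 0.3318.
ζ = δ/√(4π² + δ²) = 0.3318/√(39.48 + 0.110) = 0.3318/6.292 = 0.05273.

0.0527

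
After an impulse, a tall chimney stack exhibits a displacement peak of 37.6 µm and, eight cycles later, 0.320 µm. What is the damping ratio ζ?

Logarithmic decrement δ = (1/n)·ln(x₀/x_n) = (1/8)·ln(37.6/0.320) = (1/8)·ln(117.5) = 0.5958.
ζ = δ/√(4π² + δ²) = 0.5958/√(39.48 + 0.355) = 0.5958/6.311 = 0.09440.

0.0944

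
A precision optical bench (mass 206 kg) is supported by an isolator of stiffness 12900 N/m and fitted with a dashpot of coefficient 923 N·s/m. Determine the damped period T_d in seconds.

0.828 s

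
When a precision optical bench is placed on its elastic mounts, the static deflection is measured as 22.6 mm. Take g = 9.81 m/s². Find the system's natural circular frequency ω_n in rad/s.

ω_n = √(g/δ_st) = √(9.81/0.0226) = √434.1 = 20.83 rad/s.

20.8 rad/s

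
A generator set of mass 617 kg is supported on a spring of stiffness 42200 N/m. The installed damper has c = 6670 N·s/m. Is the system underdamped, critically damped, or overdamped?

c_c = 2√(k·m) = 10210 N·s/m; ζ = c/c_c = 6670/10210 = 0.654.
Since ζ < 1 the system is underdamped.

underdamped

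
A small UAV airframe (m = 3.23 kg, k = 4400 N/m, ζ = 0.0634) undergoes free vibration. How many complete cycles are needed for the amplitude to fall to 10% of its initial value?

6 cycles

Logarithmic decrement δ = 2πζ/√(1 − ζ²) = 2π × 0.06340/√(1 − 0.00402) = 0.3992.
x_n/x₀ = e^(−nδ) ≤ 0.1; take ln: n ≥ ln(1/0.1)/δ = 2.303/0.3992 = 5.769.
So 6 complete cycles are required.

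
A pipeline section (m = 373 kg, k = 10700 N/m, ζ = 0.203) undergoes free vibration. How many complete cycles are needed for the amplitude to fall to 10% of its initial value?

Logarithmic decrement δ = 2πζ/√(1 − ζ²) = 2π × 0.2030/√(1 − 0.0412) = 1.303.
x_n/x₀ = e^(−nδ) ≤ 0.1; take ln: n ≥ ln(1/0.1)/δ = 2.303/1.303 = 1.768.
So 2 complete cycles are required.

2 cycles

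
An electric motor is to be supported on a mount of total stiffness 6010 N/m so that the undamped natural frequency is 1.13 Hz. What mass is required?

ω_n = 2πf_n = 2π × 1.13 = 7.100 rad/s.
m = k/ω_n² = 6010/7.100² = 6010/50.41 = 119.2 kg.

119 kg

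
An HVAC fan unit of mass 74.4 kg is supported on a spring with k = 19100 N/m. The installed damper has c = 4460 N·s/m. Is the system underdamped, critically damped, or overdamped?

c_c = 2√(k·m) = 2384 N·s/m; ζ = c/c_c = 4460/2384 = 1.87.
Since ζ > 1 the system is overdamped.

overdamped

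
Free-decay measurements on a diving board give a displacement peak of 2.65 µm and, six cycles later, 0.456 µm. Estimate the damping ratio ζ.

0.0466

Logarithmic decrement δ = (1/n)·ln(x₀/x_n) = (1/6)·ln(2.65/0.456) = (1/6)·ln(5.811) = 0.2933.
ζ = δ/√(4π² + δ²) = 0.2933/√(39.48 + 0.0860) = 0.2933/6.290 = 0.04663.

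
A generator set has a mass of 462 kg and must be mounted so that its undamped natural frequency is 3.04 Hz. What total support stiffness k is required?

ω_n = 2πf_n = 2π × 3.04 = 19.10 rad/s.
k = m·ω_n² = 462 × 19.10² = 462 × 364.8 = 168600 N/m.

169000 N/m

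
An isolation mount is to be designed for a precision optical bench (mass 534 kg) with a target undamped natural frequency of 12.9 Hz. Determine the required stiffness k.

ω_n = 2πf_n = 2π × 12.9 = 81.05 rad/s.
k = m·ω_n² = 534 × 81.05² = 534 × 6570 = 3508000 N/m.

3510000 N/m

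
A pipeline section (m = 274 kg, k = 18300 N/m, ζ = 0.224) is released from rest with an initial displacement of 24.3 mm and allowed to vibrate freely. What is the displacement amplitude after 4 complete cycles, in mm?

Logarithmic decrement δ = 2πζ/√(1 − ζ²) = 2π × 0.2240/√(1 − 0.0502) = 1.444.
After n cycles, x_n/x₀ = e^(−nδ), so x_4 = 24.3 × e^(−4 × 1.444) = 24.3 × 0.003099 = 0.07532 mm.

0.0753 mm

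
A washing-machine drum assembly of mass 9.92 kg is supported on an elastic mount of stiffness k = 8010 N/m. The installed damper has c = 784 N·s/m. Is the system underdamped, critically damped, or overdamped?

overdamped

c_c = 2√(k·m) = 563.8 N·s/m; ζ = c/c_c = 784/563.8 = 1.39.
Since ζ > 1 the system is overdamped.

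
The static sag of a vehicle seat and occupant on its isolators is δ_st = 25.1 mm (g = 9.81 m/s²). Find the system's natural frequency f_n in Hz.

3.15 Hz

ω_n = √(g/δ_st) = √(9.81/0.0251) = √390.8 = 19.77 rad/s.
f_n = ω_n/(2π) = 19.77/6.283 = 3.146 Hz.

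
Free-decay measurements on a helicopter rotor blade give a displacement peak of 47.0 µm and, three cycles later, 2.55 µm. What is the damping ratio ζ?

Logarithmic decrement δ = (1/n)·ln(x₀/x_n) = (1/3)·ln(47.0/2.55) = (1/3)·ln(18.43) = 0.9714.
ζ = δ/√(4π² + δ²) = 0.9714/√(39.48 + 0.944) = 0.9714/6.358 = 0.1528.

0.153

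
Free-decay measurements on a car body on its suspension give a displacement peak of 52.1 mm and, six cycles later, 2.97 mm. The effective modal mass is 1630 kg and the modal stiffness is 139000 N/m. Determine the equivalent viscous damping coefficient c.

2280 N·s/m

Logarithmic decrement δ = (1/n)·ln(x₀/x_n) = (1/6)·ln(52.1/2.97) = (1/6)·ln(17.54) = 0.4774.
ζ = δ/√(4π² + δ²) = 0.4774/√(39.48 + 0.228) = 0.4774/6.301 = 0.07577.
c = ζ · 2√(km) = 0.07577 × 2√(139000 × 1630) = 0.07577 × 30100 = 2281 N·s/m.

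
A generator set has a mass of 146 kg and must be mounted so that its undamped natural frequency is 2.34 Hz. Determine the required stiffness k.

31600 N/m

ω_n = 2πf_n = 2π × 2.34 = 14.70 rad/s.
k = m·ω_n² = 146 × 14.70² = 146 × 216.2 = 31560 N/m.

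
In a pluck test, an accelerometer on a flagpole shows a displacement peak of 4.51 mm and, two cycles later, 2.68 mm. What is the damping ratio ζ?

0.0414

Logarithmic decrement δ = (1/n)·ln(x₀/x_n) = (1/2)·ln(4.51/2.68) = (1/2)·ln(1.683) = 0.2602.
ζ = δ/√(4π² + δ²) = 0.2602/√(39.48 + 0.0677) = 0.2602/6.289 = 0.04138.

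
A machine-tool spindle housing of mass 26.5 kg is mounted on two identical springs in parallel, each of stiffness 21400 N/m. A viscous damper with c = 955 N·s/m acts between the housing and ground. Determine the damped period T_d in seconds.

0.175 s

Parallel springs add: k_eq = 2 × 21400 = 42800 N/m.
ω_n = √(k_eq/m) = √(42800/26.5) = 40.19 rad/s.
Critical damping c_c = 2√(k_eq·m) = 2√(42800 × 26.5) = 2130 N·s/m, so ζ = c/c_c = 955/2130 = 0.4484.
ω_d = ω_n√(1 − ζ²) = 40.19 × √(1 − 0.201) = 35.92 rad/s.
T_d = 2π/ω_d = 0.1749 s.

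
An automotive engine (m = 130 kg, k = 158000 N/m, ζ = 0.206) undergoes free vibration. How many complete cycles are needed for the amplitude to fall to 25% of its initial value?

2 cycles

Logarithmic decrement δ = 2πζ/√(1 − ζ²) = 2π × 0.2060/√(1 − 0.0424) = 1.323.
x_n/x₀ = e^(−nδ) ≤ 0.25; take ln: n ≥ ln(1/0.25)/δ = 1.386/1.323 = 1.048.
So 2 complete cycles are required.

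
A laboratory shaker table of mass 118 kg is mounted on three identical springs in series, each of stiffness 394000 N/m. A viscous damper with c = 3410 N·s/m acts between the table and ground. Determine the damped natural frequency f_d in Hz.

Series springs: 1/k_eq = 3/394000, so k_eq = 394000/3 = 131300 N/m.
ω_n = √(k_eq/m) = √(131300/118) = 33.36 rad/s.
Critical damping c_c = 2√(k_eq·m) = 2√(131300 × 118) = 7873 N·s/m, so ζ = c/c_c = 3410/7873 = 0.4331.
ω_d = ω_n√(1 − ζ²) = 33.36 × √(1 − 0.188) = 30.07 rad/s.
f_d = ω_d/(2π) = 4.786 Hz.

4.79 Hz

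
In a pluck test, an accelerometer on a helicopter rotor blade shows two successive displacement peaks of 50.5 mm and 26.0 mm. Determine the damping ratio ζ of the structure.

Logarithmic decrement δ = (1/n)·ln(x₀/x_n) = (1/1)·ln(50.5/26.0) = (1/1)·ln(1.942) = 0.6639.
ζ = δ/√(4π² + δ²) = 0.6639/√(39.48 + 0.441) = 0.6639/6.318 = 0.1051.

0.105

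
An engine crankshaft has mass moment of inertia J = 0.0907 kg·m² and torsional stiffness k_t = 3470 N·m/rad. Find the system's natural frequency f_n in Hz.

ω_n = √(k_t/J) = √(3470/0.0907) = √38260 = 195.6 rad/s.
f_n = ω_n/(2π) = 195.6/6.283 = 31.13 Hz.

31.1 Hz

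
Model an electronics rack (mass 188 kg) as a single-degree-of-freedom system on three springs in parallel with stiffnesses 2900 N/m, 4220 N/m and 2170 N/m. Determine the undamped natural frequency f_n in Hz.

Parallel springs add: k_eq = 2900 + 4220 + 2170 = 9290 N/m.
ω_n = √(k_eq/m) = √(9290/188) = √49.41 = 7.030 rad/s.
f_n = ω_n/(2π) = 7.030/6.283 = 1.119 Hz.

1.12 Hz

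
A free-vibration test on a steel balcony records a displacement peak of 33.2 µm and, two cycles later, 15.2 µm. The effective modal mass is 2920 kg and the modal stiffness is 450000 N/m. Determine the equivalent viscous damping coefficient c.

Logarithmic decrement δ = (1/n)·ln(x₀/x_n) = (1/2)·ln(33.2/15.2) = (1/2)·ln(2.184) = 0.3906.
ζ = δ/√(4π² + δ²) = 0.3906/√(39.48 + 0.153) = 0.3906/6.295 = 0.06205.
c = ζ · 2√(km) = 0.06205 × 2√(450000 × 2920) = 0.06205 × 72500 = 4499 N·s/m.

4500 N·s/m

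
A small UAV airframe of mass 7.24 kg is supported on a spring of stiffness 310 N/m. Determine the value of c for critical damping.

c_c = 2√(k·m) = 2√(310.0 × 7.24) = 2 × 47.38 = 94.75 N·s/m.

94.8 N·s/m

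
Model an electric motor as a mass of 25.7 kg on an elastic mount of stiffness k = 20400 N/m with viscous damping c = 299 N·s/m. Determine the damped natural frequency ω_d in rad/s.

27.6 rad/s

ω_n = √(k/m) = √(20400/25.7) = 28.17 rad/s.
Critical damping c_c = 2√(k·m) = 2√(20400 × 25.7) = 1448 N·s/m, so ζ = c/c_c = 299/1448 = 0.2065.
ω_d = ω_n√(1 − ζ²) = 28.17 × √(1 − 0.0426) = 27.57 rad/s.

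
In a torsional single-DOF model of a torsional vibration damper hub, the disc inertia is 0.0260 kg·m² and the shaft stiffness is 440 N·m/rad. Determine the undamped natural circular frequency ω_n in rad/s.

ω_n = √(k_t/J) = √(440/0.0260) = √16920 = 130.1 rad/s.

130 rad/s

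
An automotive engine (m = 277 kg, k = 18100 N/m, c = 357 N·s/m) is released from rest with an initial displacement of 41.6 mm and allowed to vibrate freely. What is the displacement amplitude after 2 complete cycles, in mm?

15.2 mm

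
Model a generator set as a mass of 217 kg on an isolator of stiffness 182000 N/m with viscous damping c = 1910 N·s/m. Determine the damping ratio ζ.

ω_n = √(k/m) = √(182000/217) = 28.96 rad/s.
Critical damping c_c = 2√(k·m) = 2√(182000 × 217) = 12570 N·s/m, so ζ = c/c_c = 1910/12570 = 0.1520.

0.152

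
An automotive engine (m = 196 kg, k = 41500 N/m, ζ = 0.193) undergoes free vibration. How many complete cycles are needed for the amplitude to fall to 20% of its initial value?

2 cycles

Logarithmic decrement δ = 2πζ/√(1 − ζ²) = 2π × 0.1930/√(1 − 0.0372) = 1.236.
x_n/x₀ = e^(−nδ) ≤ 0.2; take ln: n ≥ ln(1/0.2)/δ = 1.609/1.236 = 1.302.
So 2 complete cycles are required.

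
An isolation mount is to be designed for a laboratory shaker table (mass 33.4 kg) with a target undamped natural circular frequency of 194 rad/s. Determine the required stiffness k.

1260000 N/m

k = m·ω_n² = 33.4 × 194.0² = 33.4 × 37640 = 1257000 N/m.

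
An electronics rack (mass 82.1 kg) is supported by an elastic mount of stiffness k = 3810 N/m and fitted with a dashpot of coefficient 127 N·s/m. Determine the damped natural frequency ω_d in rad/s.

6.77 rad/s

ω_n = √(k/m) = √(3810/82.1) = 6.812 rad/s.
Critical damping c_c = 2√(k·m) = 2√(3810 × 82.1) = 1119 N·s/m, so ζ = c/c_c = 127/1119 = 0.1135.
ω_d = ω_n√(1 − ζ²) = 6.812 × √(1 − 0.0129) = 6.768 rad/s.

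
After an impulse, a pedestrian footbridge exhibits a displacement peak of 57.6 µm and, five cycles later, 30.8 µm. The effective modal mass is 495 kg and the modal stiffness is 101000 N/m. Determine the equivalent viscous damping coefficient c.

Logarithmic decrement δ = (1/n)·ln(x₀/x_n) = (1/5)·ln(57.6/30.8) = (1/5)·ln(1.870) = 0.1252.
ζ = δ/√(4π² + δ²) = 0.1252/√(39.48 + 0.0157) = 0.1252/6.284 = 0.01992.
c = ζ · 2√(km) = 0.01992 × 2√(101000 × 495) = 0.01992 × 14140 = 281.7 N·s/m.

282 N·s/m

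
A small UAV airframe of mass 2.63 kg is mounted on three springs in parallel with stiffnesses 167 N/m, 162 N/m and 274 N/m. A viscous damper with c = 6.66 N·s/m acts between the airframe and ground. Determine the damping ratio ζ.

0.0836

Parallel springs add: k_eq = 167 + 162 + 274 = 603.0 N/m.
ω_n = √(k_eq/m) = √(603.0/2.63) = 15.14 rad/s.
Critical damping c_c = 2√(k_eq·m) = 2√(603.0 × 2.63) = 79.65 N·s/m, so ζ = c/c_c = 6.66/79.65 = 0.08362.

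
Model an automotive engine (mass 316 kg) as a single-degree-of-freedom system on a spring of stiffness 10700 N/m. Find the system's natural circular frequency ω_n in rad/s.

ω_n = √(k/m) = √(10700/316) = √33.86 = 5.819 rad/s.

5.82 rad/s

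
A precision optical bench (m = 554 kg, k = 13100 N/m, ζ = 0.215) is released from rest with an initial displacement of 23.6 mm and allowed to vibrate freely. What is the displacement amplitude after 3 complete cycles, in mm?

0.372 mm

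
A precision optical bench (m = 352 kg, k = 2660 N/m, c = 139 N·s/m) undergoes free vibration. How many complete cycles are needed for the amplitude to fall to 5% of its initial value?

7 cycles

ζ = c/(2√(km)) = 139/(2√(2660 × 352)) = 139/1935 = 0.07182.
Logarithmic decrement δ = 2πζ/√(1 − ζ²) = 2π × 0.07182/√(1 − 0.00516) = 0.4525.
x_n/x₀ = e^(−nδ) ≤ 0.05; take ln: n ≥ ln(1/0.05)/δ = 2.996/0.4525 = 6.621.
So 7 complete cycles are required.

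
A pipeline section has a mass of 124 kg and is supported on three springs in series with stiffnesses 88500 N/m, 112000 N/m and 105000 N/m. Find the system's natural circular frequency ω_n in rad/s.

Series springs: 1/k_eq = 1/88500 + 1/112000 + 1/105000 = 2.975×10^-5, so k_eq = 33610 N/m.
ω_n = √(k_eq/m) = √(33610/124) = √271.1 = 16.46 rad/s.

16.5 rad/s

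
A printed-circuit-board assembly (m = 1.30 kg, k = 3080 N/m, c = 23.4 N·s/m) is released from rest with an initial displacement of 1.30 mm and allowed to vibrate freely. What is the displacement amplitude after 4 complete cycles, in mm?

0.0115 mm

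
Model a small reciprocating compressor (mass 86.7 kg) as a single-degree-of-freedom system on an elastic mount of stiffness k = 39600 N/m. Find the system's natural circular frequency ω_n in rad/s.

ω_n = √(k/m) = √(39600/86.7) = √456.7 = 21.37 rad/s.

21.4 rad/s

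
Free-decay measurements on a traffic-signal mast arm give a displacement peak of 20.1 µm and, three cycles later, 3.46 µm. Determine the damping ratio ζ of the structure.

0.0929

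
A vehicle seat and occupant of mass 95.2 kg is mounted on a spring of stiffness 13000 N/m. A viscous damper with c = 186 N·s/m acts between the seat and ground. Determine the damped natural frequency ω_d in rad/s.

ω_n = √(k/m) = √(13000/95.2) = 11.69 rad/s.
Critical damping c_c = 2√(k·m) = 2√(13000 × 95.2) = 2225 N·s/m, so ζ = c/c_c = 186/2225 = 0.08360.
ω_d = ω_n√(1 − ζ²) = 11.69 × √(1 − 0.00699) = 11.64 rad/s.

11.6 rad/s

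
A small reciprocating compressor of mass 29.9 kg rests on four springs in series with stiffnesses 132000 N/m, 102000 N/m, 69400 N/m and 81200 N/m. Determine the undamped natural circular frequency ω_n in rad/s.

27.5 rad/s

Series springs: 1/k_eq = 1/132000 + 1/102000 + 1/69400 + 1/81200 = 4.410×10^-5, so k_eq = 22670 N/m.
ω_n = √(k_eq/m) = √(22670/29.9) = √758.3 = 27.54 rad/s.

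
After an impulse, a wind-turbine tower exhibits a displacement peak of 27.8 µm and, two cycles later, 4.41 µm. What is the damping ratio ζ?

0.145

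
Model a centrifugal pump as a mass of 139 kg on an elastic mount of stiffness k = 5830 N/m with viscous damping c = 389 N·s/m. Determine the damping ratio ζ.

ω_n = √(k/m) = √(5830/139) = 6.476 rad/s.
Critical damping c_c = 2√(k·m) = 2√(5830 × 139) = 1800 N·s/m, so ζ = c/c_c = 389/1800 = 0.2161.

0.216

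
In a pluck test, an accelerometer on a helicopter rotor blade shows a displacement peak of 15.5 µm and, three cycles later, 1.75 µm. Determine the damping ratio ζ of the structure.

Logarithmic decrement δ = (1/n)·ln(x₀/x_n) = (1/3)·ln(15.5/1.75) = (1/3)·ln(8.857) = 0.7271.
ζ = δ/√(4π² + δ²) = 0.7271/√(39.48 + 0.529) = 0.7271/6.325 = 0.1150.

0.115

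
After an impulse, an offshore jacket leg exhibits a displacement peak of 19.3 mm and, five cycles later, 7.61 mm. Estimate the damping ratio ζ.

Logarithmic decrement δ = (1/n)·ln(x₀/x_n) = (1/5)·ln(19.3/7.61) = (1/5)·ln(2.536) = 0.1861.
ζ = δ/√(4π² + δ²) = 0.1861/√(39.48 + 0.0346) = 0.1861/6.286 = 0.02961.

0.0296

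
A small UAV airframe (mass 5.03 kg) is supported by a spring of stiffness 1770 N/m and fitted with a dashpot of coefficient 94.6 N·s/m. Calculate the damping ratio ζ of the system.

ω_n = √(k/m) = √(1770/5.03) = 18.76 rad/s.
Critical damping c_c = 2√(k·m) = 2√(1770 × 5.03) = 188.7 N·s/m, so ζ = c/c_c = 94.6/188.7 = 0.5013.

0.501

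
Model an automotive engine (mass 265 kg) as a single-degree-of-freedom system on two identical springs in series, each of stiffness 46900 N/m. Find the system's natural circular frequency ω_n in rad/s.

9.41 rad/s

Series springs: 1/k_eq = 2/46900, so k_eq = 46900/2 = 23450 N/m.
ω_n = √(k_eq/m) = √(23450/265) = √88.49 = 9.407 rad/s.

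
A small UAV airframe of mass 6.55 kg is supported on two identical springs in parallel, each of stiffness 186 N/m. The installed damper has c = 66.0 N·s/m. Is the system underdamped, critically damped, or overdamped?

underdamped

Parallel springs add: k_eq = 2 × 186 = 372.0 N/m.
c_c = 2√(k_eq·m) = 98.72 N·s/m; ζ = c/c_c = 66.0/98.72 = 0.669.
Since ζ < 1 the system is underdamped.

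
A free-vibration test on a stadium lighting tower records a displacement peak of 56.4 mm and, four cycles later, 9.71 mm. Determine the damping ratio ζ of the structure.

Logarithmic decrement δ = (1/n)·ln(x₀/x_n) = (1/4)·ln(56.4/9.71) = (1/4)·ln(5.808) = 0.4398.
ζ = δ/√(4π² + δ²) = 0.4398/√(39.48 + 0.193) = 0.4398/6.299 = 0.06983.

0.0698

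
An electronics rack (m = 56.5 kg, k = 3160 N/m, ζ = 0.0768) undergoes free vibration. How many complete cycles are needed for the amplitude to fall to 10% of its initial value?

5 cycles

Logarithmic decrement δ = 2πζ/√(1 − ζ²) = 2π × 0.07680/√(1 − 0.00590) = 0.4840.
x_n/x₀ = e^(−nδ) ≤ 0.1; take ln: n ≥ ln(1/0.1)/δ = 2.303/0.4840 = 4.758.
So 5 complete cycles are required.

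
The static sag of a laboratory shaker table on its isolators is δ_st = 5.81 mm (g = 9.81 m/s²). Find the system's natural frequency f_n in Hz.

6.54 Hz

ω_n = √(g/δ_st) = √(9.81/0.00581) = √1688 = 41.09 rad/s.
f_n = ω_n/(2π) = 41.09/6.283 = 6.540 Hz.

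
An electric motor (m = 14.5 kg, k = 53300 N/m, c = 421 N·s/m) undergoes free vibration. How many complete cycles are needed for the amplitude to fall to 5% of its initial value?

ζ = c/(2√(km)) = 421/(2√(53300 × 14.5)) = 421/1758 = 0.2394.
Logarithmic decrement δ = 2πζ/√(1 − ζ²) = 2π × 0.2394/√(1 − 0.0573) = 1.550.
x_n/x₀ = e^(−nδ) ≤ 0.05; take ln: n ≥ ln(1/0.05)/δ = 2.996/1.550 = 1.933.
So 2 complete cycles are required.

2 cycles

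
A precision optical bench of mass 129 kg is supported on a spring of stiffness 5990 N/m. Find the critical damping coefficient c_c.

c_c = 2√(k·m) = 2√(5990 × 129) = 2 × 879.0 = 1758 N·s/m.

1760 N·s/m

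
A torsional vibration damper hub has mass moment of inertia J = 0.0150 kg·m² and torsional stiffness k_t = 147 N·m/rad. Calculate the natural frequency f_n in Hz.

ω_n = √(k_t/J) = √(147/0.0150) = √9800 = 98.99 rad/s.
f_n = ω_n/(2π) = 98.99/6.283 = 15.76 Hz.

15.8 Hz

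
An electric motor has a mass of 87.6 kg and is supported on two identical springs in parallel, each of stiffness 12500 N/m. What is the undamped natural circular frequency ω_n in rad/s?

Parallel springs add: k_eq = 2 × 12500 = 25000 N/m.
ω_n = √(k_eq/m) = √(25000/87.6) = √285.4 = 16.89 rad/s.

16.9 rad/s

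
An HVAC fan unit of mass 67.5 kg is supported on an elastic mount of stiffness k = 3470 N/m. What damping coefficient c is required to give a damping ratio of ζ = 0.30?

c_c = 2√(k·m) = 2√(3470 × 67.5) = 967.9 N·s/m.
c = ζ·c_c = 0.30 × 967.9 = 290.4 N·s/m.

290 N·s/m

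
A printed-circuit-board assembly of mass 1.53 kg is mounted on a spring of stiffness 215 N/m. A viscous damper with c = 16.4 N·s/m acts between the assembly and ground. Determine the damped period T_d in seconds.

ω_n = √(k/m) = √(215.0/1.53) = 11.85 rad/s.
Critical damping c_c = 2√(k·m) = 2√(215.0 × 1.53) = 36.27 N·s/m, so ζ = c/c_c = 16.4/36.27 = 0.4521.
ω_d = ω_n√(1 − ζ²) = 11.85 × √(1 − 0.204) = 10.57 rad/s.
T_d = 2π/ω_d = 0.5942 s.

0.594 s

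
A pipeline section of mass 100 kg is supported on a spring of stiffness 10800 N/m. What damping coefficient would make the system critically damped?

2080 N·s/m

c_c = 2√(k·m) = 2√(10800 × 100) = 2 × 1039 = 2078 N·s/m.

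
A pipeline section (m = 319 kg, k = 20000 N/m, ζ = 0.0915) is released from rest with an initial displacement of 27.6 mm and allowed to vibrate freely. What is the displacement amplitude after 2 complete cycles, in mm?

Logarithmic decrement δ = 2πζ/√(1 − ζ²) = 2π × 0.09150/√(1 − 0.00837) = 0.5773.
After n cycles, x_n/x₀ = e^(−nδ), so x_2 = 27.6 × e^(−2 × 0.5773) = 27.6 × 0.3152 = 8.698 mm.

8.70 mm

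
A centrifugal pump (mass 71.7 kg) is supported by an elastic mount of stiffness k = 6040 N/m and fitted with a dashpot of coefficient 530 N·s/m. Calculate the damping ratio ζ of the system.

0.403

ω_n = √(k/m) = √(6040/71.7) = 9.178 rad/s.
Critical damping c_c = 2√(k·m) = 2√(6040 × 71.7) = 1316 N·s/m, so ζ = c/c_c = 530/1316 = 0.4027.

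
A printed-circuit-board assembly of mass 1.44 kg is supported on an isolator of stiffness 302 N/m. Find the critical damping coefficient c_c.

41.7 N·s/m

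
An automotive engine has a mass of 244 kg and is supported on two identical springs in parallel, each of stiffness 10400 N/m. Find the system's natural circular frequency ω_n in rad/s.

9.23 rad/s

Parallel springs add: k_eq = 2 × 10400 = 20800 N/m.
ω_n = √(k_eq/m) = √(20800/244) = √85.25 = 9.233 rad/s.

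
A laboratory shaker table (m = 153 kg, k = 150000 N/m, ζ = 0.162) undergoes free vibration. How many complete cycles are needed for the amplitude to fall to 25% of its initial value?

Logarithmic decrement δ = 2πζ/√(1 − ζ²) = 2π × 0.1620/√(1 − 0.0262) = 1.032.
x_n/x₀ = e^(−nδ) ≤ 0.25; take ln: n ≥ ln(1/0.25)/δ = 1.386/1.032 = 1.344.
So 2 complete cycles are required.

2 cycles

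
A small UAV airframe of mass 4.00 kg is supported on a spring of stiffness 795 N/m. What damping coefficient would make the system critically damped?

113 N·s/m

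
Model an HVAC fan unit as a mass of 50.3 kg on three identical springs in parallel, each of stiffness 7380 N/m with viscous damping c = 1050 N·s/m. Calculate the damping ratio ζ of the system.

Parallel springs add: k_eq = 3 × 7380 = 22140 N/m.
ω_n = √(k_eq/m) = √(22140/50.3) = 20.98 rad/s.
Critical damping c_c = 2√(k_eq·m) = 2√(22140 × 50.3) = 2111 N·s/m, so ζ = c/c_c = 1050/2111 = 0.4975.

0.497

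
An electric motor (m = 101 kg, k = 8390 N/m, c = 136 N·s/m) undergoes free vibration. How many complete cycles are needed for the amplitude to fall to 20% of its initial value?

4 cycles

ζ = c/(2√(km)) = 136/(2√(8390 × 101)) = 136/1841 = 0.07387.
Logarithmic decrement δ = 2πζ/√(1 − ζ²) = 2π × 0.07387/√(1 − 0.00546) = 0.4654.
x_n/x₀ = e^(−nδ) ≤ 0.2; take ln: n ≥ ln(1/0.2)/δ = 1.609/0.4654 = 3.458.
So 4 complete cycles are required.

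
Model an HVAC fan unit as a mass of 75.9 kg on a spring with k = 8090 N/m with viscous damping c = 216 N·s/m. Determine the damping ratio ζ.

0.138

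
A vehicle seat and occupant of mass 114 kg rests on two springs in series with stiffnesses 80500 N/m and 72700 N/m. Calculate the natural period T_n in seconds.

Series springs: 1/k_eq = 1/80500 + 1/72700 = 2.618×10^-5, so k_eq = 38200 N/m.
ω_n = √(k_eq/m) = √(38200/114) = √335.1 = 18.31 rad/s.
T_n = 2π/ω_n = 6.283/18.31 = 0.3432 s.

0.343 s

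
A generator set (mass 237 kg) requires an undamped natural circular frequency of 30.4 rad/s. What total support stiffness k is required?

k = m·ω_n² = 237 × 30.40² = 237 × 924.2 = 219000 N/m.

219000 N/m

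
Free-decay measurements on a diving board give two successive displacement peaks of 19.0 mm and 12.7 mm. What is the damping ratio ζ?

Logarithmic decrement δ = (1/n)·ln(x₀/x_n) = (1/1)·ln(19.0/12.7) = (1/1)·ln(1.496) = 0.4028.
ζ = δ/√(4π² + δ²) = 0.4028/√(39.48 + 0.162) = 0.4028/6.296 = 0.06398.

0.0640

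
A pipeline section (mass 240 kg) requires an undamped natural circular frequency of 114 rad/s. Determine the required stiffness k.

3120000 N/m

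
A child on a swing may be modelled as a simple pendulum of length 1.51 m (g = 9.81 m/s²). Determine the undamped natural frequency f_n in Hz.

For a simple pendulum ω_n = √(g/L) = √(9.81/1.51) = √6.497 = 2.549 rad/s.
f_n = ω_n/(2π) = 2.549/6.283 = 0.4057 Hz.

0.406 Hz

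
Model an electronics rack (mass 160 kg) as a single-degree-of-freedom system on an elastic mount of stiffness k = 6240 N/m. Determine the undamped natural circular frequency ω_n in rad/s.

6.24 rad/s

ω_n = √(k/m) = √(6240/160) = √39.00 = 6.245 rad/s.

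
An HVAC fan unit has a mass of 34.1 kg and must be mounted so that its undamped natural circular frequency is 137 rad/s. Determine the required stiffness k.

640000 N/m

k = m·ω_n² = 34.1 × 137.0² = 34.1 × 18770 = 640000 N/m.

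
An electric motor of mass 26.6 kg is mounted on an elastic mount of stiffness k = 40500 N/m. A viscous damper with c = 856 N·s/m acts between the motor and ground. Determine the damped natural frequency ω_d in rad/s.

35.5 rad/s

ω_n = √(k/m) = √(40500/26.6) = 39.02 rad/s.
Critical damping c_c = 2√(k·m) = 2√(40500 × 26.6) = 2076 N·s/m, so ζ = c/c_c = 856/2076 = 0.4124.
ω_d = ω_n√(1 − ζ²) = 39.02 × √(1 − 0.170) = 35.55 rad/s.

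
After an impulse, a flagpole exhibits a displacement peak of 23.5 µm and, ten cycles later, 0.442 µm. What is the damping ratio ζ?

0.0631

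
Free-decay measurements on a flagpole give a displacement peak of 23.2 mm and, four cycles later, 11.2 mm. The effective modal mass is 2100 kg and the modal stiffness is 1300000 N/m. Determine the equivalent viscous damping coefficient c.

3030 N·s/m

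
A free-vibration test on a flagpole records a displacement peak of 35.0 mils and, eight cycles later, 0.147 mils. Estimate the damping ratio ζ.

0.108

Logarithmic decrement δ = (1/n)·ln(x₀/x_n) = (1/8)·ln(35.0/0.147) = (1/8)·ln(238.1) = 0.6841.
ζ = δ/√(4π² + δ²) = 0.6841/√(39.48 + 0.468) = 0.6841/6.320 = 0.1082.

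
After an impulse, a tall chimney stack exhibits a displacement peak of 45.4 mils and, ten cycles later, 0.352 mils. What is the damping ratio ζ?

0.0771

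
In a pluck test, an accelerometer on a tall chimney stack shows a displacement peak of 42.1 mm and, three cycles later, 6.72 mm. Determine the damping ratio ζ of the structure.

Logarithmic decrement δ = (1/n)·ln(x₀/x_n) = (1/3)·ln(42.1/6.72) = (1/3)·ln(6.265) = 0.6117.
ζ = δ/√(4π² + δ²) = 0.6117/√(39.48 + 0.374) = 0.6117/6.313 = 0.09689.

0.0969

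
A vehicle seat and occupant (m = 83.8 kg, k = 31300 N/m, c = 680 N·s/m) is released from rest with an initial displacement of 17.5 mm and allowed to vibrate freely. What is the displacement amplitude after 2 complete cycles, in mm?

1.18 mm

ζ = c/(2√(km)) = 680/(2√(31300 × 83.8)) = 680/3239 = 0.2099.
Logarithmic decrement δ = 2πζ/√(1 − ζ²) = 2π × 0.2099/√(1 − 0.0441) = 1.349.
After n cycles, x_n/x₀ = e^(−nδ), so x_2 = 17.5 × e^(−2 × 1.349) = 17.5 × 0.06732 = 1.178 mm.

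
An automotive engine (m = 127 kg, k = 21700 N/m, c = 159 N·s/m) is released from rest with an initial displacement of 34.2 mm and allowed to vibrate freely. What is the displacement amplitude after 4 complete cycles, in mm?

ζ = c/(2√(km)) = 159/(2√(21700 × 127)) = 159/3320 = 0.04789.
Logarithmic decrement δ = 2πζ/√(1 − ζ²) = 2π × 0.04789/√(1 − 0.00229) = 0.3012.
After n cycles, x_n/x₀ = e^(−nδ), so x_4 = 34.2 × e^(−4 × 0.3012) = 34.2 × 0.2997 = 10.25 mm.

10.2 mm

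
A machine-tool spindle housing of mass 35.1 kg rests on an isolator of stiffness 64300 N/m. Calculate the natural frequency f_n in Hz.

ω_n = √(k/m) = √(64300/35.1) = √1832 = 42.80 rad/s.
f_n = ω_n/(2π) = 42.80/6.283 = 6.812 Hz.

6.81 Hz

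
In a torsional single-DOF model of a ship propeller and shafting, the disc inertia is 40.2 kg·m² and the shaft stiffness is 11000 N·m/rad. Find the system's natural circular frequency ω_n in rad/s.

ω_n = √(k_t/J) = √(11000/40.2) = √273.6 = 16.54 rad/s.

16.5 rad/s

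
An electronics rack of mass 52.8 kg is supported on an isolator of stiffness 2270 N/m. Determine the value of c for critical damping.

692 N·s/m

c_c = 2√(k·m) = 2√(2270 × 52.8) = 2 × 346.2 = 692.4 N·s/m.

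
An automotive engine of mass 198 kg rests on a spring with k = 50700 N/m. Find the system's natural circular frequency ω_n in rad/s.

16.0 rad/s

ω_n = √(k/m) = √(50700/198) = √256.1 = 16.00 rad/s.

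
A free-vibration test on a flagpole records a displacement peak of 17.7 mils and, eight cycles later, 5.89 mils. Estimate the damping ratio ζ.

0.0219

Logarithmic decrement δ = (1/n)·ln(x₀/x_n) = (1/8)·ln(17.7/5.89) = (1/8)·ln(3.005) = 0.1375.
ζ = δ/√(4π² + δ²) = 0.1375/√(39.48 + 0.0189) = 0.1375/6.285 = 0.02188.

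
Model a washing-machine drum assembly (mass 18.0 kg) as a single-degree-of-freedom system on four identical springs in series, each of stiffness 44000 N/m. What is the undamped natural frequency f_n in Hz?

3.93 Hz

Series springs: 1/k_eq = 4/44000, so k_eq = 44000/4 = 11000 N/m.
ω_n = √(k_eq/m) = √(11000/18.0) = √611.1 = 24.72 rad/s.
f_n = ω_n/(2π) = 24.72/6.283 = 3.934 Hz.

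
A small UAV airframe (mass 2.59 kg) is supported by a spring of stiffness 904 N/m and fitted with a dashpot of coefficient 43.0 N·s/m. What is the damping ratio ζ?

0.444

ω_n = √(k/m) = √(904.0/2.59) = 18.68 rad/s.
Critical damping c_c = 2√(k·m) = 2√(904.0 × 2.59) = 96.78 N·s/m, so ζ = c/c_c = 43.0/96.78 = 0.4443.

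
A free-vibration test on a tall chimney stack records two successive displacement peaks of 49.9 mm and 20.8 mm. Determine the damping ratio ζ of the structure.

Logarithmic decrement δ = (1/n)·ln(x₀/x_n) = (1/1)·ln(49.9/20.8) = (1/1)·ln(2.399) = 0.8751.
ζ = δ/√(4π² + δ²) = 0.8751/√(39.48 + 0.766) = 0.8751/6.344 = 0.1379.

0.138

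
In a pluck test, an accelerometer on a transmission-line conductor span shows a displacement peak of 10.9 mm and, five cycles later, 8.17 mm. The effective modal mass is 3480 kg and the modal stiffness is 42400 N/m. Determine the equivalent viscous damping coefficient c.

Logarithmic decrement δ = (1/n)·ln(x₀/x_n) = (1/5)·ln(10.9/8.17) = (1/5)·ln(1.334) = 0.05766.
ζ = δ/√(4π² + δ²) = 0.05766/√(39.48 + 0.00332) = 0.05766/6.283 = 0.009176.
c = ζ · 2√(km) = 0.009176 × 2√(42400 × 3480) = 0.009176 × 24290 = 222.9 N·s/m.

223 N·s/m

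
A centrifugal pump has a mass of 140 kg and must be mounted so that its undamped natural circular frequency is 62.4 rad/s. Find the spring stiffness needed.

k = m·ω_n² = 140 × 62.40² = 140 × 3894 = 545100 N/m.

545000 N/m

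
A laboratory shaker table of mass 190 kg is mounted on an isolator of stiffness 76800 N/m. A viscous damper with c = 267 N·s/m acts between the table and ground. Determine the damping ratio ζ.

0.0349

ω_n = √(k/m) = √(76800/190) = 20.10 rad/s.
Critical damping c_c = 2√(k·m) = 2√(76800 × 190) = 7640 N·s/m, so ζ = c/c_c = 267/7640 = 0.03495.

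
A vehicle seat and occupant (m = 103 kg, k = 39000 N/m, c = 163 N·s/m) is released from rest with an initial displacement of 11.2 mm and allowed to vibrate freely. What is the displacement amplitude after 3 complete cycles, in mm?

5.20 mm

ζ = c/(2√(km)) = 163/(2√(39000 × 103)) = 163/4008 = 0.04066.
Logarithmic decrement δ = 2πζ/√(1 − ζ²) = 2π × 0.04066/√(1 − 0.00165) = 0.2557.
After n cycles, x_n/x₀ = e^(−nδ), so x_3 = 11.2 × e^(−3 × 0.2557) = 11.2 × 0.4643 = 5.201 mm.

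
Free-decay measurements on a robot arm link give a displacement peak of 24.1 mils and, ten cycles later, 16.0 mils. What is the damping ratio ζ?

Logarithmic decrement δ = (1/n)·ln(x₀/x_n) = (1/10)·ln(24.1/16.0) = (1/10)·ln(1.506) = 0.04096.
ζ = δ/√(4π² + δ²) = 0.04096/√(39.48 + 0.00168) = 0.04096/6.283 = 0.006519.

0.00652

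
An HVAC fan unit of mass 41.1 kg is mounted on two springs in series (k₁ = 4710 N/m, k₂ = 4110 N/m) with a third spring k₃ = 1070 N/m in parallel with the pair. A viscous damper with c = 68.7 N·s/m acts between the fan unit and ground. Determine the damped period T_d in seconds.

Series pair: k_s = k₁k₂/(k₁+k₂) = (4710)(4110)/(4710 + 4110) = 2195 N/m. In parallel with k₃: k_eq = 2195 + 1070 = 3265 N/m.
ω_n = √(k_eq/m) = √(3265/41.1) = 8.913 rad/s.
Critical damping c_c = 2√(k_eq·m) = 2√(3265 × 41.1) = 732.6 N·s/m, so ζ = c/c_c = 68.7/732.6 = 0.09377.
ω_d = ω_n√(1 − ζ²) = 8.913 × √(1 − 0.00879) = 8.873 rad/s.
T_d = 2π/ω_d = 0.7081 s.

0.708 s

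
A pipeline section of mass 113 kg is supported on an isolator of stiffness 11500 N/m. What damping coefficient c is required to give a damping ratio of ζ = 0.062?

c_c = 2√(k·m) = 2√(11500 × 113) = 2280 N·s/m.
c = ζ·c_c = 0.062 × 2280 = 141.4 N·s/m.

141 N·s/m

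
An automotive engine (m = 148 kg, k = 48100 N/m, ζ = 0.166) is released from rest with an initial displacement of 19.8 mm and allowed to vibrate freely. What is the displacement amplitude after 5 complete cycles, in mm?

Logarithmic decrement δ = 2πζ/√(1 − ζ²) = 2π × 0.1660/√(1 − 0.0276) = 1.058.
After n cycles, x_n/x₀ = e^(−nδ), so x_5 = 19.8 × e^(−5 × 1.058) = 19.8 × 0.005050 = 0.09999 mm.

0.100 mm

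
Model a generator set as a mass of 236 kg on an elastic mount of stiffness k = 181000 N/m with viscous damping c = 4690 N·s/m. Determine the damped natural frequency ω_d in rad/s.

ω_n = √(k/m) = √(181000/236) = 27.69 rad/s.
Critical damping c_c = 2√(k·m) = 2√(181000 × 236) = 13070 N·s/m, so ζ = c/c_c = 4690/13070 = 0.3588.
ω_d = ω_n√(1 − ζ²) = 27.69 × √(1 − 0.129) = 25.85 rad/s.

25.8 rad/s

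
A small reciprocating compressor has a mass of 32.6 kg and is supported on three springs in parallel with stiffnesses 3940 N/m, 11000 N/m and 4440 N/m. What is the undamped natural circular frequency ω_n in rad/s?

24.4 rad/s

Parallel springs add: k_eq = 3940 + 11000 + 4440 = 19380 N/m.
ω_n = √(k_eq/m) = √(19380/32.6) = √594.5 = 24.38 rad/s.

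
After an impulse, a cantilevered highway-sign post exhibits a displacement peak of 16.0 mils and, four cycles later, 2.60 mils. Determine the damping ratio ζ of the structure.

0.0721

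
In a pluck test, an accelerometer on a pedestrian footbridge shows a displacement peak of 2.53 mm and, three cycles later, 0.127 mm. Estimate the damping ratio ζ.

0.157

Logarithmic decrement δ = (1/n)·ln(x₀/x_n) = (1/3)·ln(2.53/0.127) = (1/3)·ln(19.92) = 0.9973.
ζ = δ/√(4π² + δ²) = 0.9973/√(39.48 + 0.995) = 0.9973/6.362 = 0.1568.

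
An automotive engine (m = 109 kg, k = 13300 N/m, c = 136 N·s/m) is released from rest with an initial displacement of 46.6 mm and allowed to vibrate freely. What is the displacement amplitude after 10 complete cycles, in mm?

1.33 mm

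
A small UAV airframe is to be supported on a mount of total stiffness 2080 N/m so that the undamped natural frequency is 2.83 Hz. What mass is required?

ω_n = 2πf_n = 2π × 2.83 = 17.78 rad/s.
m = k/ω_n² = 2080/17.78² = 2080/316.2 = 6.579 kg.

6.58 kg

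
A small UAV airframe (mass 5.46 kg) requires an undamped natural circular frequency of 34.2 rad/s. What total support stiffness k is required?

k = m·ω_n² = 5.46 × 34.20² = 5.46 × 1170 = 6386 N/m.

6390 N/m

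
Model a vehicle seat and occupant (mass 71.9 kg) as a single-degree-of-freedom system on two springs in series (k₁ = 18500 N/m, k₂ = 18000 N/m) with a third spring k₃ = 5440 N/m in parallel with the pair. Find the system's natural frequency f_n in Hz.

Series pair: k_s = k₁k₂/(k₁+k₂) = (18500)(18000)/(18500 + 18000) = 9123 N/m. In parallel with k₃: k_eq = 9123 + 5440 = 14560 N/m.
ω_n = √(k_eq/m) = √(14560/71.9) = √202.5 = 14.23 rad/s.
f_n = ω_n/(2π) = 14.23/6.283 = 2.265 Hz.

2.27 Hz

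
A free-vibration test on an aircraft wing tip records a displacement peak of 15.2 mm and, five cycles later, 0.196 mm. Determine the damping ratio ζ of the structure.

Logarithmic decrement δ = (1/n)·ln(x₀/x_n) = (1/5)·ln(15.2/0.196) = (1/5)·ln(77.55) = 0.8702.
ζ = δ/√(4π² + δ²) = 0.8702/√(39.48 + 0.757) = 0.8702/6.343 = 0.1372.

0.137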